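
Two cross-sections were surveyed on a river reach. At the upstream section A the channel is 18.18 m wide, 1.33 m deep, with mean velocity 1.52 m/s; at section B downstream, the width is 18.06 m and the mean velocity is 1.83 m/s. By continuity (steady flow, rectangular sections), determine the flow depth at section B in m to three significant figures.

1.11 m

Q = A₁V₁ = (18.18×1.33) × 1.52 = 36.75 m³/s
d₂ = Q/(b₂ V₂) = 36.75/(18.06×1.83) = 1.112 m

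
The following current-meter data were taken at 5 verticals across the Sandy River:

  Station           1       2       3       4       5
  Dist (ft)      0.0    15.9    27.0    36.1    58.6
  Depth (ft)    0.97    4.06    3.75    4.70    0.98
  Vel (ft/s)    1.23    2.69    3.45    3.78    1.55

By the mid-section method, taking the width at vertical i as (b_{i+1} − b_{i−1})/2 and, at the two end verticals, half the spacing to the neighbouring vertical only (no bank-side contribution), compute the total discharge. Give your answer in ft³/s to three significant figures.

585 ft³/s

w_1 = (15.9 − 0.0)/2 = 7.95 ft; q_1 = 1.23 × 0.97 × 7.95 = 9.485 ft³/s
w_2 = (27.0 − 0.0)/2 = 13.5 ft; q_2 = 2.69 × 4.06 × 13.5 = 147.4 ft³/s
w_3 = (36.1 − 15.9)/2 = 10.1 ft; q_3 = 3.45 × 3.75 × 10.1 = 130.7 ft³/s
w_4 = (58.6 − 27.0)/2 = 15.8 ft; q_4 = 3.78 × 4.70 × 15.8 = 280.7 ft³/s
w_5 = (58.6 − 36.1)/2 = 11.25 ft; q_5 = 1.55 × 0.98 × 11.25 = 17.09 ft³/s
Q = Σ qᵢ = 585.4 ft³/s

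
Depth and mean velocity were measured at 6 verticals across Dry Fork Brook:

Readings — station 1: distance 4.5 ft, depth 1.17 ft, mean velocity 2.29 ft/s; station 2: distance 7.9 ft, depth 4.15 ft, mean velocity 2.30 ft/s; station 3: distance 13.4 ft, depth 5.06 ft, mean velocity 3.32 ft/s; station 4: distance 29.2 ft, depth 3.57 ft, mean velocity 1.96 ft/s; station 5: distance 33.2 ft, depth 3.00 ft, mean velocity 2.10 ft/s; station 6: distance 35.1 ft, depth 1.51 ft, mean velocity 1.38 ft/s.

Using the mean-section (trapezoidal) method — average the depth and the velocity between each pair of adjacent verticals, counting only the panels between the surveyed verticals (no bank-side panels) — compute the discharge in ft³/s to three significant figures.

Panel 1-2: Δb = 3.4 ft, d̄ = (1.17+4.15)/2 = 2.66, v̄ = (2.29+2.30)/2 = 2.295 → q = 3.4×2.66×2.295 = 20.76 ft³/s
Panel 2-3: Δb = 5.5 ft, d̄ = (4.15+5.06)/2 = 4.605, v̄ = (2.30+3.32)/2 = 2.81 → q = 5.5×4.605×2.81 = 71.17 ft³/s
Panel 3-4: Δb = 15.8 ft, d̄ = (5.06+3.57)/2 = 4.315, v̄ = (3.32+1.96)/2 = 2.64 → q = 15.8×4.315×2.64 = 180.0 ft³/s
Panel 4-5: Δb = 4 ft, d̄ = (3.57+3.00)/2 = 3.285, v̄ = (1.96+2.10)/2 = 2.03 → q = 4×3.285×2.03 = 26.67 ft³/s
Panel 5-6: Δb = 1.9 ft, d̄ = (3.00+1.51)/2 = 2.255, v̄ = (2.10+1.38)/2 = 1.74 → q = 1.9×2.255×1.74 = 7.455 ft³/s
Q = Σ q = 306.0 ft³/s

306 ft³/s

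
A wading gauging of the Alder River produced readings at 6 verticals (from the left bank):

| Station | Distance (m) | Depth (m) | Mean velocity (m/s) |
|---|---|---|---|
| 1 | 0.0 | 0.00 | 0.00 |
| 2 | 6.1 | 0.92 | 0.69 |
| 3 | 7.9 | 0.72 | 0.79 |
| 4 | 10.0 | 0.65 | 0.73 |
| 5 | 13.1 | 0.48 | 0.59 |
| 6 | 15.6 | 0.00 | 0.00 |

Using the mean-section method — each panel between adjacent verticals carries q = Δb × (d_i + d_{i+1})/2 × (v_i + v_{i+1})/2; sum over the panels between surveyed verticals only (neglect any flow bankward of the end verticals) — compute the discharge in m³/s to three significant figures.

4.49 m³/s

Panel 1-2: Δb = 6.1 m, d̄ = (0.00+0.92)/2 = 0.46, v̄ = (0.00+0.69)/2 = 0.345 → q = 6.1×0.46×0.345 = 0.9681 m³/s
Panel 2-3: Δb = 1.8 m, d̄ = (0.92+0.72)/2 = 0.82, v̄ = (0.69+0.79)/2 = 0.74 → q = 1.8×0.82×0.74 = 1.092 m³/s
Panel 3-4: Δb = 2.1 m, d̄ = (0.72+0.65)/2 = 0.685, v̄ = (0.79+0.73)/2 = 0.76 → q = 2.1×0.685×0.76 = 1.093 m³/s
Panel 4-5: Δb = 3.1 m, d̄ = (0.65+0.48)/2 = 0.565, v̄ = (0.73+0.59)/2 = 0.66 → q = 3.1×0.565×0.66 = 1.156 m³/s
Panel 5-6: Δb = 2.5 m, d̄ = (0.48+0.00)/2 = 0.24, v̄ = (0.59+0.00)/2 = 0.295 → q = 2.5×0.24×0.295 = 0.1770 m³/s
Q = Σ q = 4.487 m³/s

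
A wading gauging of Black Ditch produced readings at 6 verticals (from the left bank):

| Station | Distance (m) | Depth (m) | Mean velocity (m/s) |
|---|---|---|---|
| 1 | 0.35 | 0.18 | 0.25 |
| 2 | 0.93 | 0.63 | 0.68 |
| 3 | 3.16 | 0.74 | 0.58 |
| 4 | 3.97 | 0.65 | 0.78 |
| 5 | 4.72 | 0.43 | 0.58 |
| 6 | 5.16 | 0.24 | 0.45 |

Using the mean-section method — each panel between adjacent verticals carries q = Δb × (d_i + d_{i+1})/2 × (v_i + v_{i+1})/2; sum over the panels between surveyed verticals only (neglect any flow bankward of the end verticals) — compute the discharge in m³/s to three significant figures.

Panel 1-2: Δb = 0.58 m, d̄ = (0.18+0.63)/2 = 0.405, v̄ = (0.25+0.68)/2 = 0.465 → q = 0.58×0.405×0.465 = 0.1092 m³/s
Panel 2-3: Δb = 2.23 m, d̄ = (0.63+0.74)/2 = 0.685, v̄ = (0.68+0.58)/2 = 0.63 → q = 2.23×0.685×0.63 = 0.9624 m³/s
Panel 3-4: Δb = 0.81 m, d̄ = (0.74+0.65)/2 = 0.695, v̄ = (0.58+0.78)/2 = 0.68 → q = 0.81×0.695×0.68 = 0.3828 m³/s
Panel 4-5: Δb = 0.75 m, d̄ = (0.65+0.43)/2 = 0.54, v̄ = (0.78+0.58)/2 = 0.68 → q = 0.75×0.54×0.68 = 0.2754 m³/s
Panel 5-6: Δb = 0.44 m, d̄ = (0.43+0.24)/2 = 0.335, v̄ = (0.58+0.45)/2 = 0.515 → q = 0.44×0.335×0.515 = 0.07591 m³/s
Q = Σ q = 1.806 m³/s

1.81 m³/s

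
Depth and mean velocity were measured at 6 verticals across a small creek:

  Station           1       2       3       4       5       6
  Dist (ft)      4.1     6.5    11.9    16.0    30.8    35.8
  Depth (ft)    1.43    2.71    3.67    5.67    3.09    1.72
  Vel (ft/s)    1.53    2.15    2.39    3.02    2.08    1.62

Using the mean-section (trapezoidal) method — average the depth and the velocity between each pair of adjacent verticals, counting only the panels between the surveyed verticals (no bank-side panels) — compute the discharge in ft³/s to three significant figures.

Panel 1-2: Δb = 2.4 ft, d̄ = (1.43+2.71)/2 = 2.07, v̄ = (1.53+2.15)/2 = 1.84 → q = 2.4×2.07×1.84 = 9.141 ft³/s
Panel 2-3: Δb = 5.4 ft, d̄ = (2.71+3.67)/2 = 3.19, v̄ = (2.15+2.39)/2 = 2.27 → q = 5.4×3.19×2.27 = 39.10 ft³/s
Panel 3-4: Δb = 4.1 ft, d̄ = (3.67+5.67)/2 = 4.67, v̄ = (2.39+3.02)/2 = 2.705 → q = 4.1×4.67×2.705 = 51.79 ft³/s
Panel 4-5: Δb = 14.8 ft, d̄ = (5.67+3.09)/2 = 4.38, v̄ = (3.02+2.08)/2 = 2.55 → q = 14.8×4.38×2.55 = 165.3 ft³/s
Panel 5-6: Δb = 5 ft, d̄ = (3.09+1.72)/2 = 2.405, v̄ = (2.08+1.62)/2 = 1.85 → q = 5×2.405×1.85 = 22.25 ft³/s
Q = Σ q = 287.6 ft³/s

288 ft³/s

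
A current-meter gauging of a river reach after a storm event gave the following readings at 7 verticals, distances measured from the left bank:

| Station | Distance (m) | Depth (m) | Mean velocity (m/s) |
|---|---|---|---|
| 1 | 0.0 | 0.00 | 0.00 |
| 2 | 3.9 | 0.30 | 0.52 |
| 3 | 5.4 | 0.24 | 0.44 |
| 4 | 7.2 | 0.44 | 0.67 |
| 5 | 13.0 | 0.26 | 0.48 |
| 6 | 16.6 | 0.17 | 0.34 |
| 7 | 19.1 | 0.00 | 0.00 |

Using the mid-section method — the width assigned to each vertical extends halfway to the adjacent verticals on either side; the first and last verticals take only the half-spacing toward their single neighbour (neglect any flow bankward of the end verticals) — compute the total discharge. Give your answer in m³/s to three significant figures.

2.48 m³/s

w_2 = (5.4 − 0.0)/2 = 2.7 m; q_2 = 0.52 × 0.30 × 2.7 = 0.4212 m³/s
w_3 = (7.2 − 3.9)/2 = 1.65 m; q_3 = 0.44 × 0.24 × 1.65 = 0.1742 m³/s
w_4 = (13.0 − 5.4)/2 = 3.8 m; q_4 = 0.67 × 0.44 × 3.8 = 1.120 m³/s
w_5 = (16.6 − 7.2)/2 = 4.7 m; q_5 = 0.48 × 0.26 × 4.7 = 0.5866 m³/s
w_6 = (19.1 − 13.0)/2 = 3.05 m; q_6 = 0.34 × 0.17 × 3.05 = 0.1763 m³/s
Stations 1, 7 contribute zero (depth or velocity is 0).
Q = Σ qᵢ = 2.479 m³/s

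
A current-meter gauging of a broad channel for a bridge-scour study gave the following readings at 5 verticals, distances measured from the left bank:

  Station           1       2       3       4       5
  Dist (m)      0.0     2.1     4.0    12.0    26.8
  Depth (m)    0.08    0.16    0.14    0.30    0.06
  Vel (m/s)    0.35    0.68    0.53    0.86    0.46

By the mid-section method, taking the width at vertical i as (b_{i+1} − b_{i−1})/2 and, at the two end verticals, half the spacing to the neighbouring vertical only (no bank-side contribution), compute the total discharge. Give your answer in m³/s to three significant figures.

3.76 m³/s

w_1 = (2.1 − 0.0)/2 = 1.05 m; q_1 = 0.35 × 0.08 × 1.05 = 0.02940 m³/s
w_2 = (4.0 − 0.0)/2 = 2 m; q_2 = 0.68 × 0.16 × 2 = 0.2176 m³/s
w_3 = (12.0 − 2.1)/2 = 4.95 m; q_3 = 0.53 × 0.14 × 4.95 = 0.3673 m³/s
w_4 = (26.8 − 4.0)/2 = 11.4 m; q_4 = 0.86 × 0.30 × 11.4 = 2.941 m³/s
w_5 = (26.8 − 12.0)/2 = 7.4 m; q_5 = 0.46 × 0.06 × 7.4 = 0.2042 m³/s
Q = Σ qᵢ = 3.760 m³/s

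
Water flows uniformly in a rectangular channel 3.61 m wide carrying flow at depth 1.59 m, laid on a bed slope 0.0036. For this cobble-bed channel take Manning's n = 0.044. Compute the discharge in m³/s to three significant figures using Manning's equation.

7.00 m³/s

A = b·y = 3.61 × 1.59 = 5.740 m²
P = b + 2y = 3.61 + 2×1.59 = 6.790 m
R = A/P = 5.740/6.790 = 0.8453 m
Q = (1/n)·A·R^(2/3)·S^(1/2) = (1/0.044) × 5.740 × 0.8453^(2/3) × 0.0036^(1/2) = 6.998 m³/s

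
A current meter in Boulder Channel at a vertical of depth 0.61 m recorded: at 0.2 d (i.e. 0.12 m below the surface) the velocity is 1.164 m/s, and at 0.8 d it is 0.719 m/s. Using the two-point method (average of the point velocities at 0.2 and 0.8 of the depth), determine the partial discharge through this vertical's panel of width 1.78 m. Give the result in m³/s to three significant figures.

v̄ = (1.164 + 0.719) / 2 = 0.9415 m/s
q = v̄ × d × w = 0.9415 × 0.61 × 1.78 = 1.022 m³/s

1.02 m³/s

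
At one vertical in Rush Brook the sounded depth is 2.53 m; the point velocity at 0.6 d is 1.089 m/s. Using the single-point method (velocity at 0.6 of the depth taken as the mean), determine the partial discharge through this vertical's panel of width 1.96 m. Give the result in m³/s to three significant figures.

5.40 m³/s

v̄ = v₀.₆ = 1.089 m/s
q = v̄ × d × w = 1.089 × 2.53 × 1.96 = 5.400 m³/s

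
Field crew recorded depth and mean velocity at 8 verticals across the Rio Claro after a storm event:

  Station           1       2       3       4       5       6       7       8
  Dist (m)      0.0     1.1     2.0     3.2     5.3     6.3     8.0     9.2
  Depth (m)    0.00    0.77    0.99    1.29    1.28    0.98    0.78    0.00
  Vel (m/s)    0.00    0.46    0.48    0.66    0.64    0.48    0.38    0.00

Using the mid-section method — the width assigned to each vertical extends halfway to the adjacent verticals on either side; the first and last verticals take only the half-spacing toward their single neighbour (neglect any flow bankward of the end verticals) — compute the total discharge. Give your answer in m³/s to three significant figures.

w_2 = (2.0 − 0.0)/2 = 1 m; q_2 = 0.46 × 0.77 × 1 = 0.3542 m³/s
w_3 = (3.2 − 1.1)/2 = 1.05 m; q_3 = 0.48 × 0.99 × 1.05 = 0.4990 m³/s
w_4 = (5.3 − 2.0)/2 = 1.65 m; q_4 = 0.66 × 1.29 × 1.65 = 1.405 m³/s
w_5 = (6.3 − 3.2)/2 = 1.55 m; q_5 = 0.64 × 1.28 × 1.55 = 1.270 m³/s
w_6 = (8.0 − 5.3)/2 = 1.35 m; q_6 = 0.48 × 0.98 × 1.35 = 0.6350 m³/s
w_7 = (9.2 − 6.3)/2 = 1.45 m; q_7 = 0.38 × 0.78 × 1.45 = 0.4298 m³/s
Stations 1, 8 contribute zero (depth or velocity is 0).
Q = Σ qᵢ = 4.593 m³/s

4.59 m³/s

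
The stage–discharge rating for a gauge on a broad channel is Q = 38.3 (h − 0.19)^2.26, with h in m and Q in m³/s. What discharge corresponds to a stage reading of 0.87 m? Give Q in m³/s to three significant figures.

Q = 38.3 × (0.87 − 0.19)^2.26 = 38.3 × 0.68^2.26 = 16.02 m³/s

16.0 m³/s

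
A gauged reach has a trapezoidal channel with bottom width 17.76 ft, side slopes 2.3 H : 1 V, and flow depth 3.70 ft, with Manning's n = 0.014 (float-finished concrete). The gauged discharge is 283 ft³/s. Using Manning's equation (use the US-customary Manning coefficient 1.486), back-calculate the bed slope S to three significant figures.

A = (b + z·y)·y = (17.76 + 2.3×3.70)×3.70 = 97.20 ft²
P = b + 2y√(1+z²) = 17.76 + 2×3.70×√(1+2.3²) = 36.32 ft
R = A/P = 97.20/36.32 = 2.676 ft
S = (Q·n / (1.486·A·R^(2/3)))² = (283×0.014 / (1.486×97.20×1.928))² = 0.0002025

0.000203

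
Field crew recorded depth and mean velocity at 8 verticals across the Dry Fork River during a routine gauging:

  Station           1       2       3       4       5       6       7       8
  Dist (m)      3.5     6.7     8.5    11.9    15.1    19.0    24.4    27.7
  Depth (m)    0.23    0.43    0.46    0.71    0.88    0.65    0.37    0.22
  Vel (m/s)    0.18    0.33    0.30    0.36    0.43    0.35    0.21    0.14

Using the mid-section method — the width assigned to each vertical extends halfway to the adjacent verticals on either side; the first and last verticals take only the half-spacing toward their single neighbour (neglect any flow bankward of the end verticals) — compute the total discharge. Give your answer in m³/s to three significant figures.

4.41 m³/s

w_1 = (6.7 − 3.5)/2 = 1.6 m; q_1 = 0.18 × 0.23 × 1.6 = 0.06624 m³/s
w_2 = (8.5 − 3.5)/2 = 2.5 m; q_2 = 0.33 × 0.43 × 2.5 = 0.3548 m³/s
w_3 = (11.9 − 6.7)/2 = 2.6 m; q_3 = 0.30 × 0.46 × 2.6 = 0.3588 m³/s
w_4 = (15.1 − 8.5)/2 = 3.3 m; q_4 = 0.36 × 0.71 × 3.3 = 0.8435 m³/s
w_5 = (19.0 − 11.9)/2 = 3.55 m; q_5 = 0.43 × 0.88 × 3.55 = 1.343 m³/s
w_6 = (24.4 − 15.1)/2 = 4.65 m; q_6 = 0.35 × 0.65 × 4.65 = 1.058 m³/s
w_7 = (27.7 − 19.0)/2 = 4.35 m; q_7 = 0.21 × 0.37 × 4.35 = 0.3380 m³/s
w_8 = (27.7 − 24.4)/2 = 1.65 m; q_8 = 0.14 × 0.22 × 1.65 = 0.05082 m³/s
Q = Σ qᵢ = 4.413 m³/s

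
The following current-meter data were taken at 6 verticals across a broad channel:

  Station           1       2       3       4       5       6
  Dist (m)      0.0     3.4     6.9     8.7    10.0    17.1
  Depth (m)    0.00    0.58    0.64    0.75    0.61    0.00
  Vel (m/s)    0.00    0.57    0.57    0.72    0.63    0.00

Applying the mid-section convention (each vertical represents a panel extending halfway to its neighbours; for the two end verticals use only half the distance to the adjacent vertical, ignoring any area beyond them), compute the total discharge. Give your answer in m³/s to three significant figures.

w_2 = (6.9 − 0.0)/2 = 3.45 m; q_2 = 0.57 × 0.58 × 3.45 = 1.141 m³/s
w_3 = (8.7 − 3.4)/2 = 2.65 m; q_3 = 0.57 × 0.64 × 2.65 = 0.9667 m³/s
w_4 = (10.0 − 6.9)/2 = 1.55 m; q_4 = 0.72 × 0.75 × 1.55 = 0.8370 m³/s
w_5 = (17.1 − 8.7)/2 = 4.2 m; q_5 = 0.63 × 0.61 × 4.2 = 1.614 m³/s
Stations 1, 6 contribute zero (depth or velocity is 0).
Q = Σ qᵢ = 4.558 m³/s

4.56 m³/s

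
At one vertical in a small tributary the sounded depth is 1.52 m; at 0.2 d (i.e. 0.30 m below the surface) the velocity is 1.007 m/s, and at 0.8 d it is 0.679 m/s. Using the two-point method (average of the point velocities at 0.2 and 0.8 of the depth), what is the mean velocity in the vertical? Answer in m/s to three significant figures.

0.843 m/s

v̄ = (1.007 + 0.679) / 2 = 0.8430 m/s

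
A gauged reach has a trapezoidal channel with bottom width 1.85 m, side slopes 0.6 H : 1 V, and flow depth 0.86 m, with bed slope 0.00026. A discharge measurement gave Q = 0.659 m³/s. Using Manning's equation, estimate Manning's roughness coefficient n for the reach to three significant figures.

0.0325

A = (b + z·y)·y = (1.85 + 0.6×0.86)×0.86 = 2.035 m²
P = b + 2y√(1+z²) = 1.85 + 2×0.86×√(1+0.6²) = 3.856 m
R = A/P = 2.035/3.856 = 0.5277 m
n = (1/Q)·A·R^(2/3)·S^(1/2) = (1/0.659) × 2.035 × 0.6530 × 0.01612 = 0.03251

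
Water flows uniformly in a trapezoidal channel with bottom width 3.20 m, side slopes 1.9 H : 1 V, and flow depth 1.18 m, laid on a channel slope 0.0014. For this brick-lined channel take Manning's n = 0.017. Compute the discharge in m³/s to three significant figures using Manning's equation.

A = (b + z·y)·y = (3.20 + 1.9×1.18)×1.18 = 6.422 m²
P = b + 2y√(1+z²) = 3.20 + 2×1.18×√(1+1.9²) = 8.267 m
R = A/P = 6.422/8.267 = 0.7768 m
Q = (1/n)·A·R^(2/3)·S^(1/2) = (1/0.017) × 6.422 × 0.7768^(2/3) × 0.0014^(1/2) = 11.94 m³/s

11.9 m³/s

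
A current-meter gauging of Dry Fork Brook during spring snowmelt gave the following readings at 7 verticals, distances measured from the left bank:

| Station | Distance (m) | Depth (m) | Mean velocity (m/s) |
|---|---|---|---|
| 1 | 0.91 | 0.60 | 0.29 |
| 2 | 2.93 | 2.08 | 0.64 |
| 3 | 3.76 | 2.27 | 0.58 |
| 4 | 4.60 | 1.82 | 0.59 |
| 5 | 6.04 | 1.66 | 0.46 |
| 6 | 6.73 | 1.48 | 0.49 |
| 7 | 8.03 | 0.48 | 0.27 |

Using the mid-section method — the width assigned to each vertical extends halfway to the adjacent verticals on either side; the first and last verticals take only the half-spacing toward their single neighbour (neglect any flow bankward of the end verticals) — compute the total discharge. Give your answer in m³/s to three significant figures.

6.02 m³/s

w_1 = (2.93 − 0.91)/2 = 1.01 m; q_1 = 0.29 × 0.60 × 1.01 = 0.1757 m³/s
w_2 = (3.76 − 0.91)/2 = 1.425 m; q_2 = 0.64 × 2.08 × 1.425 = 1.897 m³/s
w_3 = (4.60 − 2.93)/2 = 0.835 m; q_3 = 0.58 × 2.27 × 0.835 = 1.099 m³/s
w_4 = (6.04 − 3.76)/2 = 1.14 m; q_4 = 0.59 × 1.82 × 1.14 = 1.224 m³/s
w_5 = (6.73 − 4.60)/2 = 1.065 m; q_5 = 0.46 × 1.66 × 1.065 = 0.8132 m³/s
w_6 = (8.03 − 6.04)/2 = 0.995 m; q_6 = 0.49 × 1.48 × 0.995 = 0.7216 m³/s
w_7 = (8.03 − 6.73)/2 = 0.65 m; q_7 = 0.27 × 0.48 × 0.65 = 0.08424 m³/s
Q = Σ qᵢ = 6.015 m³/s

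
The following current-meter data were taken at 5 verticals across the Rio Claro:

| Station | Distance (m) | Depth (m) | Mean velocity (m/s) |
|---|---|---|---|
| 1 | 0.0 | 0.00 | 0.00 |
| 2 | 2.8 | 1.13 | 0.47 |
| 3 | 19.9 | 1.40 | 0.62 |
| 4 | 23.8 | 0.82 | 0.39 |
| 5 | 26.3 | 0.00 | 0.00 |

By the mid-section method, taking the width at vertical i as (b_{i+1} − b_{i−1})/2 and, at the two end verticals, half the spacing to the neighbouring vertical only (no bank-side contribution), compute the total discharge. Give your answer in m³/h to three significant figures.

55500 m³/h

w_2 = (19.9 − 0.0)/2 = 9.95 m; q_2 = 0.47 × 1.13 × 9.95 = 5.284 m³/s
w_3 = (23.8 − 2.8)/2 = 10.5 m; q_3 = 0.62 × 1.40 × 10.5 = 9.114 m³/s
w_4 = (26.3 − 19.9)/2 = 3.2 m; q_4 = 0.39 × 0.82 × 3.2 = 1.023 m³/s
Stations 1, 5 contribute zero (depth or velocity is 0).
Q = Σ qᵢ = 15.42 m³/s
= 15.42 × 3600 = 55520 m³/h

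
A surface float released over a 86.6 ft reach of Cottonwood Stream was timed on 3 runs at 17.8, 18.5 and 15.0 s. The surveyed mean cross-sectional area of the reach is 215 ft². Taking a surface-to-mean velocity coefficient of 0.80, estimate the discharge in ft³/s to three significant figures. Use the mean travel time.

t̄ = (17.8 + 18.5 + 15.0) / 3 = 17.1 s
v_surface = L / t̄ = 86.6 / 17.1 = 5.064 ft/s
v_mean = 0.80 × 5.064 = 4.051 ft/s
Q = A × v_mean = 215 × 4.051 = 871.1 ft³/s

871 ft³/s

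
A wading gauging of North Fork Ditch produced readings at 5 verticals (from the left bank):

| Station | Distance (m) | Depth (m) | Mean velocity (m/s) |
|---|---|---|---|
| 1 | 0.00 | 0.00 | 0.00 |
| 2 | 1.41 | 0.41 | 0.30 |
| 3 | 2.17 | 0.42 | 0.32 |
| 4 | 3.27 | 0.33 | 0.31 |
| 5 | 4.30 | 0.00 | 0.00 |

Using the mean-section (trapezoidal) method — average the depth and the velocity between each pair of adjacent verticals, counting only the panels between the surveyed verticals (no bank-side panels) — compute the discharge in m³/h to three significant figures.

Panel 1-2: Δb = 1.41 m, d̄ = (0.00+0.41)/2 = 0.205, v̄ = (0.00+0.30)/2 = 0.15 → q = 1.41×0.205×0.15 = 0.04336 m³/s
Panel 2-3: Δb = 0.76 m, d̄ = (0.41+0.42)/2 = 0.415, v̄ = (0.30+0.32)/2 = 0.31 → q = 0.76×0.415×0.31 = 0.09777 m³/s
Panel 3-4: Δb = 1.1 m, d̄ = (0.42+0.33)/2 = 0.375, v̄ = (0.32+0.31)/2 = 0.315 → q = 1.1×0.375×0.315 = 0.1299 m³/s
Panel 4-5: Δb = 1.03 m, d̄ = (0.33+0.00)/2 = 0.165, v̄ = (0.31+0.00)/2 = 0.155 → q = 1.03×0.165×0.155 = 0.02634 m³/s
Q = Σ q = 0.2974 m³/s
= 0.2974 × 3600 = 1071 m³/h

1070 m³/h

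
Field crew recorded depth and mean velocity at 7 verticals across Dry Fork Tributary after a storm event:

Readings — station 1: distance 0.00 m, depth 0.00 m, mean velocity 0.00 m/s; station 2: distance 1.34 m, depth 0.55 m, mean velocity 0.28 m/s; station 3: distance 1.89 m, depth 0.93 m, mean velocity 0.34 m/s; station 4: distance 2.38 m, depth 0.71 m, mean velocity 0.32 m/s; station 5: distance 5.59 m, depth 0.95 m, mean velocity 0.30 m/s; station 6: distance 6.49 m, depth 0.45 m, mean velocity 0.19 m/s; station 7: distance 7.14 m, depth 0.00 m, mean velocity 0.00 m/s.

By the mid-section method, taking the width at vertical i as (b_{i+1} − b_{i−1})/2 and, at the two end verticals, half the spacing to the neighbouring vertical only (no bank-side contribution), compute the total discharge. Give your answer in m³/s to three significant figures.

1.38 m³/s

w_2 = (1.89 − 0.00)/2 = 0.945 m; q_2 = 0.28 × 0.55 × 0.945 = 0.1455 m³/s
w_3 = (2.38 − 1.34)/2 = 0.52 m; q_3 = 0.34 × 0.93 × 0.52 = 0.1644 m³/s
w_4 = (5.59 − 1.89)/2 = 1.85 m; q_4 = 0.32 × 0.71 × 1.85 = 0.4203 m³/s
w_5 = (6.49 − 2.38)/2 = 2.055 m; q_5 = 0.30 × 0.95 × 2.055 = 0.5857 m³/s
w_6 = (7.14 − 5.59)/2 = 0.775 m; q_6 = 0.19 × 0.45 × 0.775 = 0.06626 m³/s
Stations 1, 7 contribute zero (depth or velocity is 0).
Q = Σ qᵢ = 1.382 m³/s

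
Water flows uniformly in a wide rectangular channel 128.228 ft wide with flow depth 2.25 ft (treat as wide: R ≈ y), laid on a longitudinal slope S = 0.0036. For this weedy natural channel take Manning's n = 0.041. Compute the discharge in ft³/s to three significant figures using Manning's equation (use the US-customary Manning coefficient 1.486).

1080 ft³/s

A = b·y = 128.228 × 2.25 = 288.5 ft²
Wide channel: R ≈ y = 2.25 ft
Q = (1.486/n)·A·R^(2/3)·S^(1/2) = (1.486/0.041) × 288.5 × 2.250^(2/3) × 0.0036^(1/2) = 1077 ft³/s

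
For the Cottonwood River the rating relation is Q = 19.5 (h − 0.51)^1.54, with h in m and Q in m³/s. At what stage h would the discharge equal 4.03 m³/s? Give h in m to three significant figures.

0.869 m

h − h₀ = (Q/C)^(1/b) = (4.03/19.5)^(1/1.54) = 0.3592 m
h = 0.51 + 0.3592 = 0.8692 m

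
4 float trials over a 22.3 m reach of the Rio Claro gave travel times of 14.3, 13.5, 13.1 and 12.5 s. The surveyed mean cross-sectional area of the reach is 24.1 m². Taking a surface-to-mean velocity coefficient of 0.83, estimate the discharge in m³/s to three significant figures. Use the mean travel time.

t̄ = (14.3 + 13.5 + 13.1 + 12.5) / 4 = 13.35 s
v_surface = L / t̄ = 22.3 / 13.35 = 1.670 m/s
v_mean = 0.83 × 1.670 = 1.386 m/s
Q = A × v_mean = 24.1 × 1.386 = 33.41 m³/s

33.4 m³/s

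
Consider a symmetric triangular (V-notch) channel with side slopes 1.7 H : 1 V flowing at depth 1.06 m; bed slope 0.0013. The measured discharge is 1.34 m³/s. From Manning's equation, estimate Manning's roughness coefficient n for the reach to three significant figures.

A = z·y² = 1.7×1.06² = 1.910 m²
P = 2y√(1+z²) = 2×1.06×√(1+1.7²) = 4.181 m
R = A/P = 1.910/4.181 = 0.4568 m
n = (1/Q)·A·R^(2/3)·S^(1/2) = (1/1.34) × 1.910 × 0.5932 × 0.03606 = 0.03049

0.0305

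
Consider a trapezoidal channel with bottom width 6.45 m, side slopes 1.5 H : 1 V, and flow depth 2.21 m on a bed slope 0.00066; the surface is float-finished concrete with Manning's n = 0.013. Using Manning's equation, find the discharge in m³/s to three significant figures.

55.8 m³/s

A = (b + z·y)·y = (6.45 + 1.5×2.21)×2.21 = 21.58 m²
P = b + 2y√(1+z²) = 6.45 + 2×2.21×√(1+1.5²) = 14.42 m
R = A/P = 21.58/14.42 = 1.497 m
Q = (1/n)·A·R^(2/3)·S^(1/2) = (1/0.013) × 21.58 × 1.497^(2/3) × 0.00066^(1/2) = 55.80 m³/s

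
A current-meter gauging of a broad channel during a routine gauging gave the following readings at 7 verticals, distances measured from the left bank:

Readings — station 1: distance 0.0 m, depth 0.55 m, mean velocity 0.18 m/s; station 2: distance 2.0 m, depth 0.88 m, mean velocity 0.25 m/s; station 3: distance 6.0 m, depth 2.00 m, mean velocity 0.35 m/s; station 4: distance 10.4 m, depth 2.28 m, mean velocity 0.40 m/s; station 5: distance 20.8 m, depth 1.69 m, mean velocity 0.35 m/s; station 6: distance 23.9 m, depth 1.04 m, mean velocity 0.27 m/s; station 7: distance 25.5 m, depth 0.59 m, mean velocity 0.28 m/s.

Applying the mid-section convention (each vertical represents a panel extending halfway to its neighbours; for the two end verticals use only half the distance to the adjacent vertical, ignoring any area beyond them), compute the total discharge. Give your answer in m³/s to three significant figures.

15.2 m³/s

w_1 = (2.0 − 0.0)/2 = 1 m; q_1 = 0.18 × 0.55 × 1 = 0.09900 m³/s
w_2 = (6.0 − 0.0)/2 = 3 m; q_2 = 0.25 × 0.88 × 3 = 0.6600 m³/s
w_3 = (10.4 − 2.0)/2 = 4.2 m; q_3 = 0.35 × 2.00 × 4.2 = 2.940 m³/s
w_4 = (20.8 − 6.0)/2 = 7.4 m; q_4 = 0.40 × 2.28 × 7.4 = 6.749 m³/s
w_5 = (23.9 − 10.4)/2 = 6.75 m; q_5 = 0.35 × 1.69 × 6.75 = 3.993 m³/s
w_6 = (25.5 − 20.8)/2 = 2.35 m; q_6 = 0.27 × 1.04 × 2.35 = 0.6599 m³/s
w_7 = (25.5 − 23.9)/2 = 0.8 m; q_7 = 0.28 × 0.59 × 0.8 = 0.1322 m³/s
Q = Σ qᵢ = 15.23 m³/s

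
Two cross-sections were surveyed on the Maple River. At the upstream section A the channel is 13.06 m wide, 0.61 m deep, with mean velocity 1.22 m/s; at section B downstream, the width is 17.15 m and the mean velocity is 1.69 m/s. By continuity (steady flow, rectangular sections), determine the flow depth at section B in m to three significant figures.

0.335 m

Q = A₁V₁ = (13.06×0.61) × 1.22 = 9.719 m³/s
d₂ = Q/(b₂ V₂) = 9.719/(17.15×1.69) = 0.3353 m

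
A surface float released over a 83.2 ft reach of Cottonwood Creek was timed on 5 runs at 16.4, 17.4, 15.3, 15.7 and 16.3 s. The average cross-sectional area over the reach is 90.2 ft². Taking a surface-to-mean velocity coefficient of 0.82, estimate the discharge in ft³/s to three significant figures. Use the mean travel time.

t̄ = (16.4 + 17.4 + 15.3 + 15.7 + 16.3) / 5 = 16.22 s
v_surface = L / t̄ = 83.2 / 16.22 = 5.129 ft/s
v_mean = 0.82 × 5.129 = 4.206 ft/s
Q = A × v_mean = 90.2 × 4.206 = 379.4 ft³/s

379 ft³/s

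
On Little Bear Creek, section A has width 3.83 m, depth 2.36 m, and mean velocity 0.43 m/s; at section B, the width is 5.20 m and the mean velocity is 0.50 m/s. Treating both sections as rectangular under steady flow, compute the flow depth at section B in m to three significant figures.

1.49 m

Q = A₁V₁ = (3.83×2.36) × 0.43 = 3.887 m³/s
d₂ = Q/(b₂ V₂) = 3.887/(5.20×0.50) = 1.495 m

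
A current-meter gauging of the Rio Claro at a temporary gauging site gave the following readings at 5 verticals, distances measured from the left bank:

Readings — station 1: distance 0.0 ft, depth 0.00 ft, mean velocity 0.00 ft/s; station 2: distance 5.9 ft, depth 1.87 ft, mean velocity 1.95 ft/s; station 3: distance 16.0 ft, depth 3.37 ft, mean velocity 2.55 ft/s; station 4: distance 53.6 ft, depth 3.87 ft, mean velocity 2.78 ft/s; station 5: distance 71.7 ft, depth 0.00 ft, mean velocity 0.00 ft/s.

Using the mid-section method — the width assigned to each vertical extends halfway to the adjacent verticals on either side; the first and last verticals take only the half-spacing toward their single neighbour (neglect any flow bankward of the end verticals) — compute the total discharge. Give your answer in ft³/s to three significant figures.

534 ft³/s

w_2 = (16.0 − 0.0)/2 = 8 ft; q_2 = 1.95 × 1.87 × 8 = 29.17 ft³/s
w_3 = (53.6 − 5.9)/2 = 23.85 ft; q_3 = 2.55 × 3.37 × 23.85 = 205.0 ft³/s
w_4 = (71.7 − 16.0)/2 = 27.85 ft; q_4 = 2.78 × 3.87 × 27.85 = 299.6 ft³/s
Stations 1, 5 contribute zero (depth or velocity is 0).
Q = Σ qᵢ = 533.8 ft³/s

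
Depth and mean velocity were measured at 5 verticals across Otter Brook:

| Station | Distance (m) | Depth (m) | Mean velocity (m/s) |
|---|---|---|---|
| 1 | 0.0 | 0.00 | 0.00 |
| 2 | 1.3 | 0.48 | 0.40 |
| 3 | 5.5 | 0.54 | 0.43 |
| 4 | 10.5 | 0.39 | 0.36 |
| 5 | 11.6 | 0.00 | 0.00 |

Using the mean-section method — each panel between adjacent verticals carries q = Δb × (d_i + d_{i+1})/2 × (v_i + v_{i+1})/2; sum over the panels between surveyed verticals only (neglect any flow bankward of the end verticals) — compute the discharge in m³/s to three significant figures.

Panel 1-2: Δb = 1.3 m, d̄ = (0.00+0.48)/2 = 0.24, v̄ = (0.00+0.40)/2 = 0.2 → q = 1.3×0.24×0.2 = 0.06240 m³/s
Panel 2-3: Δb = 4.2 m, d̄ = (0.48+0.54)/2 = 0.51, v̄ = (0.40+0.43)/2 = 0.415 → q = 4.2×0.51×0.415 = 0.8889 m³/s
Panel 3-4: Δb = 5 m, d̄ = (0.54+0.39)/2 = 0.465, v̄ = (0.43+0.36)/2 = 0.395 → q = 5×0.465×0.395 = 0.9184 m³/s
Panel 4-5: Δb = 1.1 m, d̄ = (0.39+0.00)/2 = 0.195, v̄ = (0.36+0.00)/2 = 0.18 → q = 1.1×0.195×0.18 = 0.03861 m³/s
Q = Σ q = 1.908 m³/s

1.91 m³/s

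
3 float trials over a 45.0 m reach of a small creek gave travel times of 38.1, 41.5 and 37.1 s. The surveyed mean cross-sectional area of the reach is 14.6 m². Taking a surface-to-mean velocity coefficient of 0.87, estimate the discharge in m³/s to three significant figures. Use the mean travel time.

14.7 m³/s

t̄ = (38.1 + 41.5 + 37.1) / 3 = 38.9 s
v_surface = L / t̄ = 45.0 / 38.9 = 1.157 m/s
v_mean = 0.87 × 1.157 = 1.006 m/s
Q = A × v_mean = 14.6 × 1.006 = 14.69 m³/s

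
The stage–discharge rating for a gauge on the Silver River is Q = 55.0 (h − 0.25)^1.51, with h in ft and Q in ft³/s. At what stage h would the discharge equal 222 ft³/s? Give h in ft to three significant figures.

h − h₀ = (Q/C)^(1/b) = (222/55.0)^(1/1.51) = 2.520 ft
h = 0.25 + 2.520 = 2.770 ft

2.77 ft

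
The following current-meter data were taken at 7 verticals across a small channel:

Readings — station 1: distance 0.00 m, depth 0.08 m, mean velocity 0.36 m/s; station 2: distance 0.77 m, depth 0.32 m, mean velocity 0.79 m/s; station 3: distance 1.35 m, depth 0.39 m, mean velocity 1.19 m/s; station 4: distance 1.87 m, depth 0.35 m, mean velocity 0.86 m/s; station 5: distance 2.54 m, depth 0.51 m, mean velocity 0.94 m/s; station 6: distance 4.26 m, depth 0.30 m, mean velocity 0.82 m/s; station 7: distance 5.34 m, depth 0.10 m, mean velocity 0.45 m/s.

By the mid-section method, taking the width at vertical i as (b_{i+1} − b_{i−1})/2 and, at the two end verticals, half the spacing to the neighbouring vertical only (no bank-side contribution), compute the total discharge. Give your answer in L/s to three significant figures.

w_1 = (0.77 − 0.00)/2 = 0.385 m; q_1 = 0.36 × 0.08 × 0.385 = 0.01109 m³/s
w_2 = (1.35 − 0.00)/2 = 0.675 m; q_2 = 0.79 × 0.32 × 0.675 = 0.1706 m³/s
w_3 = (1.87 − 0.77)/2 = 0.55 m; q_3 = 1.19 × 0.39 × 0.55 = 0.2553 m³/s
w_4 = (2.54 − 1.35)/2 = 0.595 m; q_4 = 0.86 × 0.35 × 0.595 = 0.1791 m³/s
w_5 = (4.26 − 1.87)/2 = 1.195 m; q_5 = 0.94 × 0.51 × 1.195 = 0.5729 m³/s
w_6 = (5.34 − 2.54)/2 = 1.4 m; q_6 = 0.82 × 0.30 × 1.4 = 0.3444 m³/s
w_7 = (5.34 − 4.26)/2 = 0.54 m; q_7 = 0.45 × 0.10 × 0.54 = 0.02430 m³/s
Q = Σ qᵢ = 1.558 m³/s
= 1.558 × 1000 = 1558 L/s

1560 L/s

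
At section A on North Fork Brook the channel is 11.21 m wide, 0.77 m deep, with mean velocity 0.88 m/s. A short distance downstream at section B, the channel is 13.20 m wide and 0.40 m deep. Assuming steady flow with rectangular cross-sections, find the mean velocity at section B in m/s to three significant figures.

Q = A₁V₁ = (11.21×0.77) × 0.88 = 7.596 m³/s
A₂ = 13.20 × 0.40 = 5.280 m²
V₂ = Q/A₂ = 7.596/5.280 = 1.439 m/s

1.44 m/s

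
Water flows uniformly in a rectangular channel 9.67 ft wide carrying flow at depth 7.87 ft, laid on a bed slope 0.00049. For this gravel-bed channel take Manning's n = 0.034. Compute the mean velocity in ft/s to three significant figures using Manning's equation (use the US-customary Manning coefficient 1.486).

A = b·y = 9.67 × 7.87 = 76.10 ft²
P = b + 2y = 9.67 + 2×7.87 = 25.41 ft
R = A/P = 76.10/25.41 = 2.995 ft
Q = (1.486/n)·A·R^(2/3)·S^(1/2) = (1.486/0.034) × 76.10 × 2.995^(2/3) × 0.00049^(1/2) = 153.0 ft³/s
V = Q/A = 153.0/76.10 = 2.010 ft/s

2.01 ft/s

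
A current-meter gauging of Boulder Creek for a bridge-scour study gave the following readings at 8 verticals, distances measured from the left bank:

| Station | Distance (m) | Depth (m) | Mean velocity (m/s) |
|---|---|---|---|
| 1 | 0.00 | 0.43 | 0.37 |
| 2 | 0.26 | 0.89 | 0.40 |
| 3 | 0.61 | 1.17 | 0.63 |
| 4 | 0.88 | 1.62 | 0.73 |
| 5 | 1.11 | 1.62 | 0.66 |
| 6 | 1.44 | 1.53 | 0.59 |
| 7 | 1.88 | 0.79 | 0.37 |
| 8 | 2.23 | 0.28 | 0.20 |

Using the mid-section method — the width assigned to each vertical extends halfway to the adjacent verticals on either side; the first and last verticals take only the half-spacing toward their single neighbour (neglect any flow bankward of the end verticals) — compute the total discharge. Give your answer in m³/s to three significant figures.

w_1 = (0.26 − 0.00)/2 = 0.13 m; q_1 = 0.37 × 0.43 × 0.13 = 0.02068 m³/s
w_2 = (0.61 − 0.00)/2 = 0.305 m; q_2 = 0.40 × 0.89 × 0.305 = 0.1086 m³/s
w_3 = (0.88 − 0.26)/2 = 0.31 m; q_3 = 0.63 × 1.17 × 0.31 = 0.2285 m³/s
w_4 = (1.11 − 0.61)/2 = 0.25 m; q_4 = 0.73 × 1.62 × 0.25 = 0.2957 m³/s
w_5 = (1.44 − 0.88)/2 = 0.28 m; q_5 = 0.66 × 1.62 × 0.28 = 0.2994 m³/s
w_6 = (1.88 − 1.11)/2 = 0.385 m; q_6 = 0.59 × 1.53 × 0.385 = 0.3475 m³/s
w_7 = (2.23 − 1.44)/2 = 0.395 m; q_7 = 0.37 × 0.79 × 0.395 = 0.1155 m³/s
w_8 = (2.23 − 1.88)/2 = 0.175 m; q_8 = 0.20 × 0.28 × 0.175 = 0.009800 m³/s
Q = Σ qᵢ = 1.426 m³/s

1.43 m³/s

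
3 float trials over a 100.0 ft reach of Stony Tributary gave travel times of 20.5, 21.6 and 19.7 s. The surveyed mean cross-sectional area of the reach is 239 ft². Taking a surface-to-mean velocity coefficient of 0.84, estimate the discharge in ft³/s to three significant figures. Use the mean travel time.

975 ft³/s

t̄ = (20.5 + 21.6 + 19.7) / 3 = 20.6 s
v_surface = L / t̄ = 100.0 / 20.6 = 4.854 ft/s
v_mean = 0.84 × 4.854 = 4.078 ft/s
Q = A × v_mean = 239 × 4.078 = 974.6 ft³/s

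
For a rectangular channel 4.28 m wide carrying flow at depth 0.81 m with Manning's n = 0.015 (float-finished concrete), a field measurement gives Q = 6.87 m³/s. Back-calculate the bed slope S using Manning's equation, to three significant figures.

0.00180

A = b·y = 4.28 × 0.81 = 3.467 m²
P = b + 2y = 4.28 + 2×0.81 = 5.900 m
R = A/P = 3.467/5.900 = 0.5876 m
S = (Q·n / (1·A·R^(2/3)))² = (6.87×0.015 / (1×3.467×0.7015))² = 0.001795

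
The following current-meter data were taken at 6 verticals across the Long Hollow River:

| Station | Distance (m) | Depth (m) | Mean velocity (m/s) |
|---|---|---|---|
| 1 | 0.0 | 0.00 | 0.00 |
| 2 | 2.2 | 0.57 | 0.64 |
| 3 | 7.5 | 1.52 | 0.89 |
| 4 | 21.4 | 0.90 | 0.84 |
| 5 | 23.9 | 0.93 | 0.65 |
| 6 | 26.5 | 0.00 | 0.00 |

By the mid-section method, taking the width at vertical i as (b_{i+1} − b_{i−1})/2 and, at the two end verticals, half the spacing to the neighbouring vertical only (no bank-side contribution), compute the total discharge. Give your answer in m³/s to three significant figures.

22.1 m³/s

w_2 = (7.5 − 0.0)/2 = 3.75 m; q_2 = 0.64 × 0.57 × 3.75 = 1.368 m³/s
w_3 = (21.4 − 2.2)/2 = 9.6 m; q_3 = 0.89 × 1.52 × 9.6 = 12.99 m³/s
w_4 = (23.9 − 7.5)/2 = 8.2 m; q_4 = 0.84 × 0.90 × 8.2 = 6.199 m³/s
w_5 = (26.5 − 21.4)/2 = 2.55 m; q_5 = 0.65 × 0.93 × 2.55 = 1.541 m³/s
Stations 1, 6 contribute zero (depth or velocity is 0).
Q = Σ qᵢ = 22.10 m³/s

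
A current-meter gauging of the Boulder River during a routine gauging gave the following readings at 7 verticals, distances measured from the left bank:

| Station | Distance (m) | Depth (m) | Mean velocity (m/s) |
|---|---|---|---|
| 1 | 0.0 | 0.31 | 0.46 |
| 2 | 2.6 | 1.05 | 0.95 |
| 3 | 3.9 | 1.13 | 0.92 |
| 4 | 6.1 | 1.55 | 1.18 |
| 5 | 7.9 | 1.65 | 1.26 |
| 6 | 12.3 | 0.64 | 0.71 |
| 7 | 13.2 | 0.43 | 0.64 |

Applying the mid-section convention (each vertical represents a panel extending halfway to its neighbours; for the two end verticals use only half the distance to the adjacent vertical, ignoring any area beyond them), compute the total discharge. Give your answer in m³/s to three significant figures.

w_1 = (2.6 − 0.0)/2 = 1.3 m; q_1 = 0.46 × 0.31 × 1.3 = 0.1854 m³/s
w_2 = (3.9 − 0.0)/2 = 1.95 m; q_2 = 0.95 × 1.05 × 1.95 = 1.945 m³/s
w_3 = (6.1 − 2.6)/2 = 1.75 m; q_3 = 0.92 × 1.13 × 1.75 = 1.819 m³/s
w_4 = (7.9 − 3.9)/2 = 2 m; q_4 = 1.18 × 1.55 × 2 = 3.658 m³/s
w_5 = (12.3 − 6.1)/2 = 3.1 m; q_5 = 1.26 × 1.65 × 3.1 = 6.445 m³/s
w_6 = (13.2 − 7.9)/2 = 2.65 m; q_6 = 0.71 × 0.64 × 2.65 = 1.204 m³/s
w_7 = (13.2 − 12.3)/2 = 0.45 m; q_7 = 0.64 × 0.43 × 0.45 = 0.1238 m³/s
Q = Σ qᵢ = 15.38 m³/s

15.4 m³/s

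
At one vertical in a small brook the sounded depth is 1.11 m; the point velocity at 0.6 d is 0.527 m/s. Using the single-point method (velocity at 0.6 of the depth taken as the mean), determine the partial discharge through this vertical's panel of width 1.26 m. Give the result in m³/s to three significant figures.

v̄ = v₀.₆ = 0.527 m/s
q = v̄ × d × w = 0.5270 × 1.11 × 1.26 = 0.7371 m³/s

0.737 m³/s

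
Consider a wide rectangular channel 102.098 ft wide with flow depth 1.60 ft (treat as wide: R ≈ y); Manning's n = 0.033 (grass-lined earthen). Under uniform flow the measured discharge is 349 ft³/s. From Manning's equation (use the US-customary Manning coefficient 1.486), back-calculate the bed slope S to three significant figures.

0.00120

A = b·y = 102.098 × 1.60 = 163.4 ft²
Wide channel: R ≈ y = 1.60 ft
S = (Q·n / (1.486·A·R^(2/3)))² = (349×0.033 / (1.486×163.4×1.368))² = 0.001203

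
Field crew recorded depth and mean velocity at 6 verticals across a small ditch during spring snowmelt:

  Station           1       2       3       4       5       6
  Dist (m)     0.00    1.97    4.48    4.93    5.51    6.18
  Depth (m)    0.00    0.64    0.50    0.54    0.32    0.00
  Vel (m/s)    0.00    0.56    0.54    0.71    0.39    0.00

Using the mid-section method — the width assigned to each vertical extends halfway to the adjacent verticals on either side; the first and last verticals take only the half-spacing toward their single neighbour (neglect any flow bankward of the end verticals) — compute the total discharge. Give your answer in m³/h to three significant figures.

5320 m³/h

w_2 = (4.48 − 0.00)/2 = 2.24 m; q_2 = 0.56 × 0.64 × 2.24 = 0.8028 m³/s
w_3 = (4.93 − 1.97)/2 = 1.48 m; q_3 = 0.54 × 0.50 × 1.48 = 0.3996 m³/s
w_4 = (5.51 − 4.48)/2 = 0.515 m; q_4 = 0.71 × 0.54 × 0.515 = 0.1975 m³/s
w_5 = (6.18 − 4.93)/2 = 0.625 m; q_5 = 0.39 × 0.32 × 0.625 = 0.07800 m³/s
Stations 1, 6 contribute zero (depth or velocity is 0).
Q = Σ qᵢ = 1.478 m³/s
= 1.478 × 3600 = 5320 m³/h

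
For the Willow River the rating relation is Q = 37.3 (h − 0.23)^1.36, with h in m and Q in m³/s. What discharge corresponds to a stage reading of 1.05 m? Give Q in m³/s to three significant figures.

Q = 37.3 × (1.05 − 0.23)^1.36 = 37.3 × 0.82^1.36 = 28.48 m³/s

28.5 m³/s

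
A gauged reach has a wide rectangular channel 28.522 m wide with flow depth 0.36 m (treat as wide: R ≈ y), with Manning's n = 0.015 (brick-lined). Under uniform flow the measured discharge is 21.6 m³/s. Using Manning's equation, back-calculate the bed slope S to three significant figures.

0.00389

A = b·y = 28.522 × 0.36 = 10.27 m²
Wide channel: R ≈ y = 0.36 m
S = (Q·n / (1·A·R^(2/3)))² = (21.6×0.015 / (1×10.27×0.5061))² = 0.003888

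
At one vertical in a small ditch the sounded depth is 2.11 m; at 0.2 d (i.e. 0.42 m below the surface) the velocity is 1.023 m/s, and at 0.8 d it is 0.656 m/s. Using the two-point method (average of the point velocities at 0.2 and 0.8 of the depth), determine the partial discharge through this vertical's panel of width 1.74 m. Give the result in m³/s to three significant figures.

v̄ = (1.023 + 0.656) / 2 = 0.8395 m/s
q = v̄ × d × w = 0.8395 × 2.11 × 1.74 = 3.082 m³/s

3.08 m³/s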